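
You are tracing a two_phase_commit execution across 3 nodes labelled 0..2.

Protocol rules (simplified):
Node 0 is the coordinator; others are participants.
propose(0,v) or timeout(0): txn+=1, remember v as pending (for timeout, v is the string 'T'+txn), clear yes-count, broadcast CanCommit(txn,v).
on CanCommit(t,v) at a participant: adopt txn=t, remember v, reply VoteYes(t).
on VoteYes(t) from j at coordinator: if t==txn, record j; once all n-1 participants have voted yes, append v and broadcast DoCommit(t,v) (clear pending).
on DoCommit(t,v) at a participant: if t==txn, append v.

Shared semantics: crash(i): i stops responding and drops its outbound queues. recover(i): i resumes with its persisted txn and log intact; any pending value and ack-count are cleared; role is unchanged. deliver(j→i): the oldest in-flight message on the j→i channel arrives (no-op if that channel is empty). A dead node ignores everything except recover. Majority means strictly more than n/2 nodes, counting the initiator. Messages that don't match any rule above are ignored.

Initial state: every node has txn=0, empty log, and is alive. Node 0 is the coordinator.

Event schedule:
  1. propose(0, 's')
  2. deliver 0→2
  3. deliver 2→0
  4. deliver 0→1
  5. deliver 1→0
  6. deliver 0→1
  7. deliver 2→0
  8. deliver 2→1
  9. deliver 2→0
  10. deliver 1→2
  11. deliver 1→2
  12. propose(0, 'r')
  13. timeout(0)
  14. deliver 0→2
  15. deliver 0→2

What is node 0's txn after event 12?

2

e1 propose(0,'s'): 0[coor,t=1,-]
e2 deliver 0→2: 2[part,t=1,-]
e3 deliver 2→0: ·
e4 deliver 0→1: 1[part,t=1,-]
e5 deliver 1→0: 0[coor,t=1,s]
e6 deliver 0→1: 1[part,t=1,s]
e7 deliver 2→0: ·
e8 deliver 2→1: ·
e9 deliver 2→0: ·
e10 deliver 1→2: ·
e11 deliver 1→2: ·
e12 propose(0,'r'): 0[coor,t=2,s]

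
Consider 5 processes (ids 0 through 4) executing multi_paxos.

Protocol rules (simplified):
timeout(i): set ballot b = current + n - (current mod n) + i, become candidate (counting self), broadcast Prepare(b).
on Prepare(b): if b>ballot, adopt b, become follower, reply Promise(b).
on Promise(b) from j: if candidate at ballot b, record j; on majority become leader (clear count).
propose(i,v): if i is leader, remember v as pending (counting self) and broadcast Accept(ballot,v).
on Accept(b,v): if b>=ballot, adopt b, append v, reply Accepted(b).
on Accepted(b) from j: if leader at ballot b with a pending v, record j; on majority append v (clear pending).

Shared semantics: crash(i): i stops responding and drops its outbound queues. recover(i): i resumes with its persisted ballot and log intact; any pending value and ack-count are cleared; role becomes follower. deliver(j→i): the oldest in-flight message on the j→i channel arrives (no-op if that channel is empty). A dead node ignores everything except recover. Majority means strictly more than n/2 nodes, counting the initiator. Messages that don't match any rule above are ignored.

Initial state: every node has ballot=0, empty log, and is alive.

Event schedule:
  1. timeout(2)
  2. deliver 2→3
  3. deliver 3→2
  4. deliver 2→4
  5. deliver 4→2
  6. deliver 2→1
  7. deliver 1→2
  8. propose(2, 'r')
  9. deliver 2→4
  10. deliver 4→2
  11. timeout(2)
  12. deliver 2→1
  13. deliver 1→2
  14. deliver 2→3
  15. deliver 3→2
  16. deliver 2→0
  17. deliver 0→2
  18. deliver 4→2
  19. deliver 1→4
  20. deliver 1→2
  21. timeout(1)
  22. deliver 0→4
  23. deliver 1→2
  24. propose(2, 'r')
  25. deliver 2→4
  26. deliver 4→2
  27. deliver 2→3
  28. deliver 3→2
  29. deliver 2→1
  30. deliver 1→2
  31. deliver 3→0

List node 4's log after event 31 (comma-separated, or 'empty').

r

e1 timeout(2): 2[cand,b=7,-]
e2 deliver 2→3: 3[foll,b=7,-]
e3 deliver 3→2: ·
e4 deliver 2→4: 4[foll,b=7,-]
e5 deliver 4→2: 2[lead,b=7,-]
e6 deliver 2→1: 1[foll,b=7,-]
e7 deliver 1→2: ·
e8 propose(2,'r'): ·
e9 deliver 2→4: 4[foll,b=7,r]
e10 deliver 4→2: ·
e11 timeout(2): 2[cand,b=12,-]
e12 deliver 2→1: 1[foll,b=7,r]
e13 deliver 1→2: ·
e14 deliver 2→3: 3[foll,b=7,r]
e15 deliver 3→2: ·
e16 deliver 2→0: 0[foll,b=7,-]
e17 deliver 0→2: ·
e18 deliver 4→2: ·
e19 deliver 1→4: ·
e20 deliver 1→2: ·
e21 timeout(1): 1[cand,b=11,r]
e22 deliver 0→4: ·
e23 deliver 1→2: ·
e24 propose(2,'r'): ·
e25 deliver 2→4: 4[foll,b=12,r]
e26 deliver 4→2: ·
e27 deliver 2→3: 3[foll,b=12,r]
e28 deliver 3→2: 2[lead,b=12,-]
e29 deliver 2→1: 1[foll,b=12,r]
e30 deliver 1→2: ·
e31 deliver 3→0: ·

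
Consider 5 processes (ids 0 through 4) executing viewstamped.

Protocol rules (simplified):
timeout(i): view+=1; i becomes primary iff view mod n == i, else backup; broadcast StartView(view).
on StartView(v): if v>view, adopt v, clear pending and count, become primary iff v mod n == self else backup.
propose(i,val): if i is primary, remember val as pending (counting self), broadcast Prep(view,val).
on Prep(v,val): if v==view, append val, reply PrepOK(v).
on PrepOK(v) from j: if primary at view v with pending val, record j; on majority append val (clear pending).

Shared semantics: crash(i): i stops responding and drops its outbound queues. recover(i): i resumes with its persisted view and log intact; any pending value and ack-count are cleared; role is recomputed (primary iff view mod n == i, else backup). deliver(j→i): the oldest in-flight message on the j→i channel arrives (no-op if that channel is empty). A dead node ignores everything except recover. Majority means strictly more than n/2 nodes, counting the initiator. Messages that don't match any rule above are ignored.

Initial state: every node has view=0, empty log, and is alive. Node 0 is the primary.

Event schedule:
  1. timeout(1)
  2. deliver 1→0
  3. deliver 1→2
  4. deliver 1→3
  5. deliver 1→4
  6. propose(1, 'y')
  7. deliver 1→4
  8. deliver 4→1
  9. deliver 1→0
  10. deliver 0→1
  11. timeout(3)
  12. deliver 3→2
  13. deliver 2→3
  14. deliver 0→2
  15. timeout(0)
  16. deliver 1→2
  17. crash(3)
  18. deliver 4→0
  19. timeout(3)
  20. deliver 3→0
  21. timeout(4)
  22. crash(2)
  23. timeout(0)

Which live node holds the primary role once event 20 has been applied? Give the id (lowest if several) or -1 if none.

1

[1] timeout(1) → N1(prim v1 [-])
[2] deliver 1→0 → N0(back v1 [-])
[3] deliver 1→2 → N2(back v1 [-])
[4] deliver 1→3 → N3(back v1 [-])
[5] deliver 1→4 → N4(back v1 [-])
[6] propose(1,'y') → ∅
[7] deliver 1→4 → N4(back v1 [y])
[8] deliver 4→1 → ∅
[9] deliver 1→0 → N0(back v1 [y])
[10] deliver 0→1 → N1(prim v1 [y])
[11] timeout(3) → N3(back v2 [-])
[12] deliver 3→2 → N2(prim v2 [-])
[13] deliver 2→3 → ∅
[14] deliver 0→2 → ∅
[15] timeout(0) → N0(back v2 [y])
[16] deliver 1→2 → ∅
[17] crash(3) → N3(✗back v2 [-])
[18] deliver 4→0 → ∅
[19] timeout(3) → ∅
[20] deliver 3→0 → ∅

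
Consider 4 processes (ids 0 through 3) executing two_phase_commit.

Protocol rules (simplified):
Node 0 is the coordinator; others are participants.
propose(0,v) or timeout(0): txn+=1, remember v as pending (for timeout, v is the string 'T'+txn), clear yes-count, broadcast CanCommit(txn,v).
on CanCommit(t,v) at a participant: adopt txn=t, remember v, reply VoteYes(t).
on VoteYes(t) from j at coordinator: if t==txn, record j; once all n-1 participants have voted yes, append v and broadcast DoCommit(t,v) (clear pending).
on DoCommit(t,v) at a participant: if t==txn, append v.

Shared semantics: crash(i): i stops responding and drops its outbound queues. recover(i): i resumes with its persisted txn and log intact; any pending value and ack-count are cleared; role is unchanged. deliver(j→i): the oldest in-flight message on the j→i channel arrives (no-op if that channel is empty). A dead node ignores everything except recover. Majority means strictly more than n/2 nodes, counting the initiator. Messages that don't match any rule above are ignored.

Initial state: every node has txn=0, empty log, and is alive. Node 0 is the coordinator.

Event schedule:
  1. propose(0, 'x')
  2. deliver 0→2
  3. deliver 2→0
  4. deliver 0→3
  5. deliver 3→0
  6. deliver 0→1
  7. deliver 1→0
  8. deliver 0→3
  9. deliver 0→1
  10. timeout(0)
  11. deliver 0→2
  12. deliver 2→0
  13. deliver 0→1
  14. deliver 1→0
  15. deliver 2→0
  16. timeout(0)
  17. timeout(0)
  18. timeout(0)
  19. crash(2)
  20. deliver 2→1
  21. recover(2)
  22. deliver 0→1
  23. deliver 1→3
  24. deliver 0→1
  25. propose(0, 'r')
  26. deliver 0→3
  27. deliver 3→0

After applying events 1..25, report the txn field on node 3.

e1 propose(0,'x'): 0[coor,t=1,-]
e2 deliver 0→2: 2[part,t=1,-]
e3 deliver 2→0: ·
e4 deliver 0→3: 3[part,t=1,-]
e5 deliver 3→0: ·
e6 deliver 0→1: 1[part,t=1,-]
e7 deliver 1→0: 0[coor,t=1,x]
e8 deliver 0→3: 3[part,t=1,x]
e9 deliver 0→1: 1[part,t=1,x]
e10 timeout(0): 0[coor,t=2,x]
e11 deliver 0→2: 2[part,t=1,x]
e12 deliver 2→0: ·
e13 deliver 0→1: 1[part,t=2,x]
e14 deliver 1→0: ·
e15 deliver 2→0: ·
e16 timeout(0): 0[coor,t=3,x]
e17 timeout(0): 0[coor,t=4,x]
e18 timeout(0): 0[coor,t=5,x]
e19 crash(2): 2[✗part,t=1,x]
e20 deliver 2→1: ·
e21 recover(2): 2[part,t=1,x]
e22 deliver 0→1: 1[part,t=3,x]
e23 deliver 1→3: ·
e24 deliver 0→1: 1[part,t=4,x]
e25 propose(0,'r'): 0[coor,t=6,x]

1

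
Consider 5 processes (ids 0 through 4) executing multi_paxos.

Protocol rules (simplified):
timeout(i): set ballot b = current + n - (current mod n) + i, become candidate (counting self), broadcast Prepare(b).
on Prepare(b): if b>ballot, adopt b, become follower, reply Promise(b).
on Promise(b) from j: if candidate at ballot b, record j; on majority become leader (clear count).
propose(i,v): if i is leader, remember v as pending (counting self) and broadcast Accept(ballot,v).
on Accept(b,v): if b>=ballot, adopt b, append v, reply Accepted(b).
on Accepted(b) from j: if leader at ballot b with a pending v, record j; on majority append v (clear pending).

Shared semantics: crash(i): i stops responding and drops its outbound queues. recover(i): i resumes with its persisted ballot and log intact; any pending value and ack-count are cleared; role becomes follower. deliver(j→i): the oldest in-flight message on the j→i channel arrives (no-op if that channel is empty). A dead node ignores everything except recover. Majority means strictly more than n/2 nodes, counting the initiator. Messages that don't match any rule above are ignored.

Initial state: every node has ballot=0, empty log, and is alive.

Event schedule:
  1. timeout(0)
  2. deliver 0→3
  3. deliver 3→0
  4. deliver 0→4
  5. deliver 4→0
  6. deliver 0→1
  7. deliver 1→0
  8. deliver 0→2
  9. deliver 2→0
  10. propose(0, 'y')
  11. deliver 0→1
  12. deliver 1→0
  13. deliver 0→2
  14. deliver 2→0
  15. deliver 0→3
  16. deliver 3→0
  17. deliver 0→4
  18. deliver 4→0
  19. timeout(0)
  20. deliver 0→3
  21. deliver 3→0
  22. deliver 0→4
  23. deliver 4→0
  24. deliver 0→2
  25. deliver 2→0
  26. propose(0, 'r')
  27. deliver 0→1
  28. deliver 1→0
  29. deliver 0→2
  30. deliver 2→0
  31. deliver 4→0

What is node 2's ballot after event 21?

5

[1] timeout(0) → N0(cand b5 [-])
[2] deliver 0→3 → N3(foll b5 [-])
[3] deliver 3→0 → ∅
[4] deliver 0→4 → N4(foll b5 [-])
[5] deliver 4→0 → N0(lead b5 [-])
[6] deliver 0→1 → N1(foll b5 [-])
[7] deliver 1→0 → ∅
[8] deliver 0→2 → N2(foll b5 [-])
[9] deliver 2→0 → ∅
[10] propose(0,'y') → ∅
[11] deliver 0→1 → N1(foll b5 [y])
[12] deliver 1→0 → ∅
[13] deliver 0→2 → N2(foll b5 [y])
[14] deliver 2→0 → N0(lead b5 [y])
[15] deliver 0→3 → N3(foll b5 [y])
[16] deliver 3→0 → ∅
[17] deliver 0→4 → N4(foll b5 [y])
[18] deliver 4→0 → ∅
[19] timeout(0) → N0(cand b10 [y])
[20] deliver 0→3 → N3(foll b10 [y])
[21] deliver 3→0 → ∅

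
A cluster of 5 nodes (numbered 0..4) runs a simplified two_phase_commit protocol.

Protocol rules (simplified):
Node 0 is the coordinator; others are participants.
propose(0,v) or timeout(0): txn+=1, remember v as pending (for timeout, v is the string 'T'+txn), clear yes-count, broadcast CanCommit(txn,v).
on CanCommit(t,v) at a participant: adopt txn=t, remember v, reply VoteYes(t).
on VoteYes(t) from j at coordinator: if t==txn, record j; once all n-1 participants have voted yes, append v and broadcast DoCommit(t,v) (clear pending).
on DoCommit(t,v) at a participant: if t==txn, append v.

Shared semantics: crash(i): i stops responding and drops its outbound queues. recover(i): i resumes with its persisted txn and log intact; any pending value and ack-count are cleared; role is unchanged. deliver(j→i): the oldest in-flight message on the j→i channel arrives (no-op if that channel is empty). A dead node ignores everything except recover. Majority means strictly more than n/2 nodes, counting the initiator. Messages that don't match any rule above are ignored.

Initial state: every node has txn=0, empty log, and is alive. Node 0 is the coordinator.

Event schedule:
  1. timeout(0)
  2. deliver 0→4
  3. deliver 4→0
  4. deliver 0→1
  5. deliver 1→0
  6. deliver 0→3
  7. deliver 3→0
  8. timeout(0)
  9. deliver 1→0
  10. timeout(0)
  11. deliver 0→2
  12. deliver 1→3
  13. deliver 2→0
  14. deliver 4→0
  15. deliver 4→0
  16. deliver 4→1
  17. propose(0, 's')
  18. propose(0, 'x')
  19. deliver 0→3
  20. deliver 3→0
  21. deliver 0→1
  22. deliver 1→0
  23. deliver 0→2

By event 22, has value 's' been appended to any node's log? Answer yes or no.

[1] timeout(0) → N0(coor t1 [-])
[2] deliver 0→4 → N4(part t1 [-])
[3] deliver 4→0 → ∅
[4] deliver 0→1 → N1(part t1 [-])
[5] deliver 1→0 → ∅
[6] deliver 0→3 → N3(part t1 [-])
[7] deliver 3→0 → ∅
[8] timeout(0) → N0(coor t2 [-])
[9] deliver 1→0 → ∅
[10] timeout(0) → N0(coor t3 [-])
[11] deliver 0→2 → N2(part t1 [-])
[12] deliver 1→3 → ∅
[13] deliver 2→0 → ∅
[14] deliver 4→0 → ∅
[15] deliver 4→0 → ∅
[16] deliver 4→1 → ∅
[17] propose(0,'s') → N0(coor t4 [-])
[18] propose(0,'x') → N0(coor t5 [-])
[19] deliver 0→3 → N3(part t2 [-])
[20] deliver 3→0 → ∅
[21] deliver 0→1 → N1(part t2 [-])
[22] deliver 1→0 → ∅

no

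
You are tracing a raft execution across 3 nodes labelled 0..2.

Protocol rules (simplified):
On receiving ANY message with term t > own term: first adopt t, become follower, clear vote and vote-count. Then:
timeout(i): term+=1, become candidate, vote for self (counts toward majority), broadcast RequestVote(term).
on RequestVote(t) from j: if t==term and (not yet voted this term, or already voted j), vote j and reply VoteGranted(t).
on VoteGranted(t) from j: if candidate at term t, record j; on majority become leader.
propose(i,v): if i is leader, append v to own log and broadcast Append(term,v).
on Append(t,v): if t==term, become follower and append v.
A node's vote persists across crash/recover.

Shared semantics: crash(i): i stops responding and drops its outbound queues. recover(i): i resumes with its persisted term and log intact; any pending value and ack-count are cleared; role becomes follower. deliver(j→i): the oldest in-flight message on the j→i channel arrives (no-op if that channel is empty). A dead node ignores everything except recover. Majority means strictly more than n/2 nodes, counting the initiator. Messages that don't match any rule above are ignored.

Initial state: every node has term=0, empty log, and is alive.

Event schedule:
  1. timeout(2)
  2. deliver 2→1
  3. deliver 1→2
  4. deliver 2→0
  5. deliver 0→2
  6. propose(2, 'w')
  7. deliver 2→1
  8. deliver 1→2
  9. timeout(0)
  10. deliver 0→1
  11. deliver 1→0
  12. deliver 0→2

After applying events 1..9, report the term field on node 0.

[1] timeout(2) → N2(cand t1 [-])
[2] deliver 2→1 → N1(foll t1 [-])
[3] deliver 1→2 → N2(lead t1 [-])
[4] deliver 2→0 → N0(foll t1 [-])
[5] deliver 0→2 → ∅
[6] propose(2,'w') → N2(lead t1 [w])
[7] deliver 2→1 → N1(foll t1 [w])
[8] deliver 1→2 → ∅
[9] timeout(0) → N0(cand t2 [-])

2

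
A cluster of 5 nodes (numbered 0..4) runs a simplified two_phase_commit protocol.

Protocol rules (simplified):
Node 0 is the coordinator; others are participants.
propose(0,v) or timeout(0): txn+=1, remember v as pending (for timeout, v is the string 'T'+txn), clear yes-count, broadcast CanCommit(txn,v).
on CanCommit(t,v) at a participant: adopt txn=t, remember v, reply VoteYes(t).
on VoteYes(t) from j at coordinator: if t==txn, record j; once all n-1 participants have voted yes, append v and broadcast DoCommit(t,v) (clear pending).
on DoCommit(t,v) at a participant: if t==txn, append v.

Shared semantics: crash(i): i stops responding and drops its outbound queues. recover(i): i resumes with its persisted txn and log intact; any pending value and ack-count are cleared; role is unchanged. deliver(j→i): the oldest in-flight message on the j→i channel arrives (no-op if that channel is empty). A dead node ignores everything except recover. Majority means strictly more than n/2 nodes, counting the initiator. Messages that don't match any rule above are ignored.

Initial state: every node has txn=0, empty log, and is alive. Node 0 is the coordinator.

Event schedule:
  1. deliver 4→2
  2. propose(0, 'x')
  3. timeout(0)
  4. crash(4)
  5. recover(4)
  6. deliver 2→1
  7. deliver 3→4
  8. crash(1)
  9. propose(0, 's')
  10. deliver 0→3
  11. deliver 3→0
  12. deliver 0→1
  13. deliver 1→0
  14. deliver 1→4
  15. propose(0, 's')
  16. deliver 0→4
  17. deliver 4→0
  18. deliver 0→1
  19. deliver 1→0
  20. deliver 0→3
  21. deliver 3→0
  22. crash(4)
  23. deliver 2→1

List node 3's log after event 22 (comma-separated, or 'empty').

empty

step 1 deliver 4→2: —
step 2 propose(0,'x'): 0={coor,t=1,log=-}
step 3 timeout(0): 0={coor,t=2,log=-}
step 4 crash(4): 4={✗part,t=0,log=-}
step 5 recover(4): 4={part,t=0,log=-}
step 6 deliver 2→1: —
step 7 deliver 3→4: —
step 8 crash(1): 1={✗part,t=0,log=-}
step 9 propose(0,'s'): 0={coor,t=3,log=-}
step 10 deliver 0→3: 3={part,t=1,log=-}
step 11 deliver 3→0: —
step 12 deliver 0→1: —
step 13 deliver 1→0: —
step 14 deliver 1→4: —
step 15 propose(0,'s'): 0={coor,t=4,log=-}
step 16 deliver 0→4: 4={part,t=1,log=-}
step 17 deliver 4→0: —
step 18 deliver 0→1: —
step 19 deliver 1→0: —
step 20 deliver 0→3: 3={part,t=2,log=-}
step 21 deliver 3→0: —
step 22 crash(4): 4={✗part,t=1,log=-}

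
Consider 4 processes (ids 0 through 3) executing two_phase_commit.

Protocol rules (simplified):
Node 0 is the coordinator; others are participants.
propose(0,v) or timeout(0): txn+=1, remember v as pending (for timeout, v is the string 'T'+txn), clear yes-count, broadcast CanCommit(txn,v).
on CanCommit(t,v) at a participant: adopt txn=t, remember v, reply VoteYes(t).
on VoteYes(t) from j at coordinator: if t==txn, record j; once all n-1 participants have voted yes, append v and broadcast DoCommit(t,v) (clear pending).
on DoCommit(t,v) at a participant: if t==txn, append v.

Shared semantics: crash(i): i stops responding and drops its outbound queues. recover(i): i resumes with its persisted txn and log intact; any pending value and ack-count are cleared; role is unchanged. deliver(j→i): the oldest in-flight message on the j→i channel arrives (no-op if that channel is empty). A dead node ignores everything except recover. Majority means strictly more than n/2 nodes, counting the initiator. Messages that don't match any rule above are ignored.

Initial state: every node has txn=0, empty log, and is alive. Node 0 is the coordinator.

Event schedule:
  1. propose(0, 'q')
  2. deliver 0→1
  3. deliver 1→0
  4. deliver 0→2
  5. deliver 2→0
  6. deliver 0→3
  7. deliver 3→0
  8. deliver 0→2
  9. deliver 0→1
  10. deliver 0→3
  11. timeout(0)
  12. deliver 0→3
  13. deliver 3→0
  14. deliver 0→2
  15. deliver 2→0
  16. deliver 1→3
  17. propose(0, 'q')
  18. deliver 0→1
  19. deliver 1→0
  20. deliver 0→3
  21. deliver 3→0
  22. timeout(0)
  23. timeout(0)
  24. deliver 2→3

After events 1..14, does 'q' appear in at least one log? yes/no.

after 1 — propose(0,'q'): n0:coor/t1/[-]
after 2 — deliver 0→1: n1:part/t1/[-]
after 3 — deliver 1→0: ·
after 4 — deliver 0→2: n2:part/t1/[-]
after 5 — deliver 2→0: ·
after 6 — deliver 0→3: n3:part/t1/[-]
after 7 — deliver 3→0: n0:coor/t1/[q]
after 8 — deliver 0→2: n2:part/t1/[q]
after 9 — deliver 0→1: n1:part/t1/[q]
after 10 — deliver 0→3: n3:part/t1/[q]
after 11 — timeout(0): n0:coor/t2/[q]
after 12 — deliver 0→3: n3:part/t2/[q]
after 13 — deliver 3→0: ·
after 14 — deliver 0→2: n2:part/t2/[q]

yes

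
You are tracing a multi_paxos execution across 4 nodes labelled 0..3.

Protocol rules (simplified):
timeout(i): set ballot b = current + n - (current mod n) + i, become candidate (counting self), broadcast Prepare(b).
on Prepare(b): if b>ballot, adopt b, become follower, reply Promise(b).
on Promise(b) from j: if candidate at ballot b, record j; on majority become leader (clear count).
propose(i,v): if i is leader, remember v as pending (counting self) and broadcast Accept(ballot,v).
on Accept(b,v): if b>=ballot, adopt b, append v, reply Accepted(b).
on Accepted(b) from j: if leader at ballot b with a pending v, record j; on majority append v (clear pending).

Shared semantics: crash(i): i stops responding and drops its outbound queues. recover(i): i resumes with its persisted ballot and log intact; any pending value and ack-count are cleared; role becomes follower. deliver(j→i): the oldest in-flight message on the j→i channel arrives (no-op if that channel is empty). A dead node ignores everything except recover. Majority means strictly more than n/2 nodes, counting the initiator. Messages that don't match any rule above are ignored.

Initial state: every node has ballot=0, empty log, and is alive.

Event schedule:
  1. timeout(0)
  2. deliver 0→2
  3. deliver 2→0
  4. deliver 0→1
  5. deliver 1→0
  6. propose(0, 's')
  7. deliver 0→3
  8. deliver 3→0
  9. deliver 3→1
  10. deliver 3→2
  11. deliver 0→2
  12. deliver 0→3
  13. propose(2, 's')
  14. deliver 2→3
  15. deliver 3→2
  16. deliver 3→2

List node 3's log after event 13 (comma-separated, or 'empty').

s

step 1 timeout(0): 0={cand,b=4,log=-}
step 2 deliver 0→2: 2={foll,b=4,log=-}
step 3 deliver 2→0: —
step 4 deliver 0→1: 1={foll,b=4,log=-}
step 5 deliver 1→0: 0={lead,b=4,log=-}
step 6 propose(0,'s'): —
step 7 deliver 0→3: 3={foll,b=4,log=-}
step 8 deliver 3→0: —
step 9 deliver 3→1: —
step 10 deliver 3→2: —
step 11 deliver 0→2: 2={foll,b=4,log=s}
step 12 deliver 0→3: 3={foll,b=4,log=s}
step 13 propose(2,'s'): —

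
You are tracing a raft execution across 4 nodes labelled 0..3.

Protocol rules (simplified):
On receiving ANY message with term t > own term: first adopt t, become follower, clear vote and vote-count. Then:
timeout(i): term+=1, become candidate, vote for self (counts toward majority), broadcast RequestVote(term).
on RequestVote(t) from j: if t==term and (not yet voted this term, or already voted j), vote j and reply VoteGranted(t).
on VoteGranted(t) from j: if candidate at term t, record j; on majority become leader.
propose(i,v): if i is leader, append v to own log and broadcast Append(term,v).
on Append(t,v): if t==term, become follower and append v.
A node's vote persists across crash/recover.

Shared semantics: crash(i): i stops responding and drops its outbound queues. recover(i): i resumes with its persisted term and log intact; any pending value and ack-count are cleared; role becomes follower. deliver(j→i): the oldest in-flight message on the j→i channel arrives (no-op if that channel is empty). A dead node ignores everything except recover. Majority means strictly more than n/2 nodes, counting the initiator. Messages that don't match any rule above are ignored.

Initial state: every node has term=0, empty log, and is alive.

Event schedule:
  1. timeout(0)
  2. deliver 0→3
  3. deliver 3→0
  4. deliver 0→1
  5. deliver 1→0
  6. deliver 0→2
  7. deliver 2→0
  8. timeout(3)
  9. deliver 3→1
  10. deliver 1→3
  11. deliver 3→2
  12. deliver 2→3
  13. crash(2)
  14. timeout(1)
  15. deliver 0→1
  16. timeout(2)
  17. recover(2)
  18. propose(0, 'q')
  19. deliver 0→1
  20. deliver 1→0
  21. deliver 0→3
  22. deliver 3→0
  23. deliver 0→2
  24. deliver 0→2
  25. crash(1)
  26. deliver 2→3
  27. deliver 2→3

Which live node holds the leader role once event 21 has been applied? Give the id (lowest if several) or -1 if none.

3

1. timeout(0):  <0:cand t1 ->
2. deliver 0→3:  <3:foll t1 ->
3. deliver 3→0:  nop
4. deliver 0→1:  <1:foll t1 ->
5. deliver 1→0:  <0:lead t1 ->
6. deliver 0→2:  <2:foll t1 ->
7. deliver 2→0:  nop
8. timeout(3):  <3:cand t2 ->
9. deliver 3→1:  <1:foll t2 ->
10. deliver 1→3:  nop
11. deliver 3→2:  <2:foll t2 ->
12. deliver 2→3:  <3:lead t2 ->
13. crash(2):  <2:✗foll t2 ->
14. timeout(1):  <1:cand t3 ->
15. deliver 0→1:  nop
16. timeout(2):  nop
17. recover(2):  <2:foll t2 ->
18. propose(0,'q'):  <0:lead t1 q>
19. deliver 0→1:  nop
20. deliver 1→0:  <0:foll t3 q>
21. deliver 0→3:  nop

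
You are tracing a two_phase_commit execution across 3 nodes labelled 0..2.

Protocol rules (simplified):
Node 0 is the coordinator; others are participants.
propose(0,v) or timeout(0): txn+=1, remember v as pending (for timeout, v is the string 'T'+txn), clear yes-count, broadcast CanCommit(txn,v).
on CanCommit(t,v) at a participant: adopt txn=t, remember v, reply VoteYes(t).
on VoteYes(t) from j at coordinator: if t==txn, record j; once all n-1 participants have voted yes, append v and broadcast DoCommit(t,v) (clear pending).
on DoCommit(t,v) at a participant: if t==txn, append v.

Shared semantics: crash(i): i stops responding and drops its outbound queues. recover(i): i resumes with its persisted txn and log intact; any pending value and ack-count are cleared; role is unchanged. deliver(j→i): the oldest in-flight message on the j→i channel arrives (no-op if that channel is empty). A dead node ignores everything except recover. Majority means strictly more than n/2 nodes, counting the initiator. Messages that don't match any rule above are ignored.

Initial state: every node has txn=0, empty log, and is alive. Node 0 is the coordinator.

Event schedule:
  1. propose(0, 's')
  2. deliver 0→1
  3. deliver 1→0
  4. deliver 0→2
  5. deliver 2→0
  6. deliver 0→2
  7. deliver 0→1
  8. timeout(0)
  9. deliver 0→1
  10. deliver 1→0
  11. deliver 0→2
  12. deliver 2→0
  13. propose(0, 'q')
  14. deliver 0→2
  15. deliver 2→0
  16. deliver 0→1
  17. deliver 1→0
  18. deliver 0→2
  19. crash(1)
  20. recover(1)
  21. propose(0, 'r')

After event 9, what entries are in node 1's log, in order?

1. propose(0,'s'):  <0:coor t1 ->
2. deliver 0→1:  <1:part t1 ->
3. deliver 1→0:  nop
4. deliver 0→2:  <2:part t1 ->
5. deliver 2→0:  <0:coor t1 s>
6. deliver 0→2:  <2:part t1 s>
7. deliver 0→1:  <1:part t1 s>
8. timeout(0):  <0:coor t2 s>
9. deliver 0→1:  <1:part t2 s>

s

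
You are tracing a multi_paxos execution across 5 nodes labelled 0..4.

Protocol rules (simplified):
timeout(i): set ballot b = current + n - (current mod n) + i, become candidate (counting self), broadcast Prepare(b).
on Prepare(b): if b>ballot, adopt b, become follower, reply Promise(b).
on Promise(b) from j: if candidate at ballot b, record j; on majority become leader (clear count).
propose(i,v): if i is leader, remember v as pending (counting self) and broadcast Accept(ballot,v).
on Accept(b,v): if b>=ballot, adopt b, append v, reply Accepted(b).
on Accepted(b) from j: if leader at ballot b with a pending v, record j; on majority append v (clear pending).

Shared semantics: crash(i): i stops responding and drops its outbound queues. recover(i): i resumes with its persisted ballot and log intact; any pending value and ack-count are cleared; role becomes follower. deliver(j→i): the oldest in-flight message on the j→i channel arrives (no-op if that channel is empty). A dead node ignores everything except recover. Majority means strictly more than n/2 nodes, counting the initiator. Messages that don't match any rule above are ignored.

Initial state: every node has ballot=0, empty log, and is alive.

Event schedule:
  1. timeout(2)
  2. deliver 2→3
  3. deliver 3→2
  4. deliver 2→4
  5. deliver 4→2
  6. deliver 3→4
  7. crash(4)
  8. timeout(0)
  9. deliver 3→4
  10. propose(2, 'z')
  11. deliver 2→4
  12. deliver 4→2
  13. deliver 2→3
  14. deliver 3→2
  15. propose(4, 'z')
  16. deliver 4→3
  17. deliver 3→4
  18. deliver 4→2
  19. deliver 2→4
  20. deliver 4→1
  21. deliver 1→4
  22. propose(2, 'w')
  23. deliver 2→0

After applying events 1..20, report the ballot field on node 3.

1. timeout(2):  <2:cand b7 ->
2. deliver 2→3:  <3:foll b7 ->
3. deliver 3→2:  nop
4. deliver 2→4:  <4:foll b7 ->
5. deliver 4→2:  <2:lead b7 ->
6. deliver 3→4:  nop
7. crash(4):  <4:✗foll b7 ->
8. timeout(0):  <0:cand b5 ->
9. deliver 3→4:  nop
10. propose(2,'z'):  nop
11. deliver 2→4:  nop
12. deliver 4→2:  nop
13. deliver 2→3:  <3:foll b7 z>
14. deliver 3→2:  nop
15. propose(4,'z'):  nop
16. deliver 4→3:  nop
17. deliver 3→4:  nop
18. deliver 4→2:  nop
19. deliver 2→4:  nop
20. deliver 4→1:  nop

7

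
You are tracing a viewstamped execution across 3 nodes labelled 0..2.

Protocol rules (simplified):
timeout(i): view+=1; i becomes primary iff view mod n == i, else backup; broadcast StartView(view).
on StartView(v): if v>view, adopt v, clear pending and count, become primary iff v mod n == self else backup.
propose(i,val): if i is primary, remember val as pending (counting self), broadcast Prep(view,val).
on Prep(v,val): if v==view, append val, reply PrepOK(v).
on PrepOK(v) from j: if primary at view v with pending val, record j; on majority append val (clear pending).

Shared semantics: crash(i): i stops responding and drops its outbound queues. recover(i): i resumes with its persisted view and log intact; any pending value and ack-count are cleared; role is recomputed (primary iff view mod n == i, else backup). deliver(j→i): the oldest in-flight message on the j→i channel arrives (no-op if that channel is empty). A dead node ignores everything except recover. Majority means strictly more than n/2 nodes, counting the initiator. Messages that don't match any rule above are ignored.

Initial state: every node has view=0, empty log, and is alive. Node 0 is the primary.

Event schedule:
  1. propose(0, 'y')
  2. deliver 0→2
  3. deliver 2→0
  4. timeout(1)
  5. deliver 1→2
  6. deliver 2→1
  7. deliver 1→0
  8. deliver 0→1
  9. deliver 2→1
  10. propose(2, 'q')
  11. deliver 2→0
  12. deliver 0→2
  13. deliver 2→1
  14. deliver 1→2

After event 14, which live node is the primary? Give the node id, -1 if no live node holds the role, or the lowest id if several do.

1

step 1 propose(0,'y'): —
step 2 deliver 0→2: 2={back,v=0,log=y}
step 3 deliver 2→0: 0={prim,v=0,log=y}
step 4 timeout(1): 1={prim,v=1,log=-}
step 5 deliver 1→2: 2={back,v=1,log=y}
step 6 deliver 2→1: —
step 7 deliver 1→0: 0={back,v=1,log=y}
step 8 deliver 0→1: —
step 9 deliver 2→1: —
step 10 propose(2,'q'): —
step 11 deliver 2→0: —
step 12 deliver 0→2: —
step 13 deliver 2→1: —
step 14 deliver 1→2: —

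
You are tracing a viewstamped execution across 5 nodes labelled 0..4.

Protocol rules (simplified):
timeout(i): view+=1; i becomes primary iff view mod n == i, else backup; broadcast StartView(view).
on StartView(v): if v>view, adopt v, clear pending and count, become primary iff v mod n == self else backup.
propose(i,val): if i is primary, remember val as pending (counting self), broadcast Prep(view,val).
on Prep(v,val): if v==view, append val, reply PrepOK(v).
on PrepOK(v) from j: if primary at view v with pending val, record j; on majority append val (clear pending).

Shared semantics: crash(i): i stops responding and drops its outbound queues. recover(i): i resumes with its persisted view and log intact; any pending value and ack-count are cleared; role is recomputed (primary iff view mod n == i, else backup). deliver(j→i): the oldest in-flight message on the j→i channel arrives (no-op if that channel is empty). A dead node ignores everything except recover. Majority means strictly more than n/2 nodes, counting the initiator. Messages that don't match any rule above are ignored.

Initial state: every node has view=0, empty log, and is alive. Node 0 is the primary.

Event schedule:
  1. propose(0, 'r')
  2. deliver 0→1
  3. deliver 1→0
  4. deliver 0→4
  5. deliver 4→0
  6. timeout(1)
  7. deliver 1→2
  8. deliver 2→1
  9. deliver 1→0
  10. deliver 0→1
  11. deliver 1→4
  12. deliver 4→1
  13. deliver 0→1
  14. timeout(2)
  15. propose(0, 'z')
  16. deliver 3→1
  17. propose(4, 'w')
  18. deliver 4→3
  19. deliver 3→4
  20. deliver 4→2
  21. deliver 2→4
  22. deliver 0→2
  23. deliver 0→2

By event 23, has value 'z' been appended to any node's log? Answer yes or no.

no

[1] propose(0,'r') → ∅
[2] deliver 0→1 → N1(back v0 [r])
[3] deliver 1→0 → ∅
[4] deliver 0→4 → N4(back v0 [r])
[5] deliver 4→0 → N0(prim v0 [r])
[6] timeout(1) → N1(prim v1 [r])
[7] deliver 1→2 → N2(back v1 [-])
[8] deliver 2→1 → ∅
[9] deliver 1→0 → N0(back v1 [r])
[10] deliver 0→1 → ∅
[11] deliver 1→4 → N4(back v1 [r])
[12] deliver 4→1 → ∅
[13] deliver 0→1 → ∅
[14] timeout(2) → N2(prim v2 [-])
[15] propose(0,'z') → ∅
[16] deliver 3→1 → ∅
[17] propose(4,'w') → ∅
[18] deliver 4→3 → ∅
[19] deliver 3→4 → ∅
[20] deliver 4→2 → ∅
[21] deliver 2→4 → N4(back v2 [r])
[22] deliver 0→2 → ∅
[23] deliver 0→2 → ∅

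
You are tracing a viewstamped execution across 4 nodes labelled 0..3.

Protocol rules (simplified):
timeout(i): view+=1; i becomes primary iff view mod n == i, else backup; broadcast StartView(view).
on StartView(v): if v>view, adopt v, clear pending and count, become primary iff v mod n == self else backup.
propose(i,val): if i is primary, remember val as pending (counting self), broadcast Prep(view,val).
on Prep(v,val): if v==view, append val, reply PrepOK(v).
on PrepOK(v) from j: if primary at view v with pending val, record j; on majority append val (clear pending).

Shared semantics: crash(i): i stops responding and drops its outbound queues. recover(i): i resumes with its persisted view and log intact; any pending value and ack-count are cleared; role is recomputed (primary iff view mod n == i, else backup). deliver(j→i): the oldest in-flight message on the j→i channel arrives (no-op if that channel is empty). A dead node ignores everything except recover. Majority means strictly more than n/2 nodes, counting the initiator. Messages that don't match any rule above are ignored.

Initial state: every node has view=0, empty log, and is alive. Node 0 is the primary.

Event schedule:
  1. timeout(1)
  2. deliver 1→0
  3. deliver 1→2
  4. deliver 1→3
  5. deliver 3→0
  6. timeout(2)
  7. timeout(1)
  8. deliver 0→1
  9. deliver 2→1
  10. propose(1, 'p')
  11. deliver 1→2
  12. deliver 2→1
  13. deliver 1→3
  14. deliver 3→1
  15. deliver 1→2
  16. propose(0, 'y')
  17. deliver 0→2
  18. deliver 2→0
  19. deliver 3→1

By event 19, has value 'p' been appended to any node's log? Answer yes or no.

no

1. timeout(1):  <1:prim v1 ->
2. deliver 1→0:  <0:back v1 ->
3. deliver 1→2:  <2:back v1 ->
4. deliver 1→3:  <3:back v1 ->
5. deliver 3→0:  nop
6. timeout(2):  <2:prim v2 ->
7. timeout(1):  <1:back v2 ->
8. deliver 0→1:  nop
9. deliver 2→1:  nop
10. propose(1,'p'):  nop
11. deliver 1→2:  nop
12. deliver 2→1:  nop
13. deliver 1→3:  <3:back v2 ->
14. deliver 3→1:  nop
15. deliver 1→2:  nop
16. propose(0,'y'):  nop
17. deliver 0→2:  nop
18. deliver 2→0:  <0:back v2 ->
19. deliver 3→1:  nop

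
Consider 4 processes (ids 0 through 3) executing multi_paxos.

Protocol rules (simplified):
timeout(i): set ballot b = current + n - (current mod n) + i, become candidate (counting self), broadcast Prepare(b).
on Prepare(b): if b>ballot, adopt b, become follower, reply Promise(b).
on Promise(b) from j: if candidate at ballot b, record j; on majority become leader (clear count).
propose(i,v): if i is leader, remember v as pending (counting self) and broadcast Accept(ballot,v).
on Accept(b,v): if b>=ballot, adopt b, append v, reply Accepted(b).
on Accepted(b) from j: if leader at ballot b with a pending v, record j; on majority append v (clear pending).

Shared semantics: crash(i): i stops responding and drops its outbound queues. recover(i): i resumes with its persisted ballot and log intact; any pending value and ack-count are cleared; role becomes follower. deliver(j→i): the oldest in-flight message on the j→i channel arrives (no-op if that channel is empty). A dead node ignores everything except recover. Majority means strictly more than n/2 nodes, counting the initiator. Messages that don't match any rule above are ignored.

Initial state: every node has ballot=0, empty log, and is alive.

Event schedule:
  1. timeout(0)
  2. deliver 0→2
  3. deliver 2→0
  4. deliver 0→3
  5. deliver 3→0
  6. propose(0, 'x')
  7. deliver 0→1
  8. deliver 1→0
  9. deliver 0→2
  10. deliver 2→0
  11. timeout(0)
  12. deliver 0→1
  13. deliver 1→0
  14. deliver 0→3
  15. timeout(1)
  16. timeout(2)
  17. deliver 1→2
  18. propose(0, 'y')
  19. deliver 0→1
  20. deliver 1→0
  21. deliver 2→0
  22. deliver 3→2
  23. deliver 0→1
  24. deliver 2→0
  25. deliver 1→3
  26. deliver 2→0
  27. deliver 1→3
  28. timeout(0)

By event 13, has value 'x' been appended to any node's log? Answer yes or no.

yes

step 1 timeout(0): 0={cand,b=4,log=-}
step 2 deliver 0→2: 2={foll,b=4,log=-}
step 3 deliver 2→0: —
step 4 deliver 0→3: 3={foll,b=4,log=-}
step 5 deliver 3→0: 0={lead,b=4,log=-}
step 6 propose(0,'x'): —
step 7 deliver 0→1: 1={foll,b=4,log=-}
step 8 deliver 1→0: —
step 9 deliver 0→2: 2={foll,b=4,log=x}
step 10 deliver 2→0: —
step 11 timeout(0): 0={cand,b=8,log=-}
step 12 deliver 0→1: 1={foll,b=4,log=x}
step 13 deliver 1→0: —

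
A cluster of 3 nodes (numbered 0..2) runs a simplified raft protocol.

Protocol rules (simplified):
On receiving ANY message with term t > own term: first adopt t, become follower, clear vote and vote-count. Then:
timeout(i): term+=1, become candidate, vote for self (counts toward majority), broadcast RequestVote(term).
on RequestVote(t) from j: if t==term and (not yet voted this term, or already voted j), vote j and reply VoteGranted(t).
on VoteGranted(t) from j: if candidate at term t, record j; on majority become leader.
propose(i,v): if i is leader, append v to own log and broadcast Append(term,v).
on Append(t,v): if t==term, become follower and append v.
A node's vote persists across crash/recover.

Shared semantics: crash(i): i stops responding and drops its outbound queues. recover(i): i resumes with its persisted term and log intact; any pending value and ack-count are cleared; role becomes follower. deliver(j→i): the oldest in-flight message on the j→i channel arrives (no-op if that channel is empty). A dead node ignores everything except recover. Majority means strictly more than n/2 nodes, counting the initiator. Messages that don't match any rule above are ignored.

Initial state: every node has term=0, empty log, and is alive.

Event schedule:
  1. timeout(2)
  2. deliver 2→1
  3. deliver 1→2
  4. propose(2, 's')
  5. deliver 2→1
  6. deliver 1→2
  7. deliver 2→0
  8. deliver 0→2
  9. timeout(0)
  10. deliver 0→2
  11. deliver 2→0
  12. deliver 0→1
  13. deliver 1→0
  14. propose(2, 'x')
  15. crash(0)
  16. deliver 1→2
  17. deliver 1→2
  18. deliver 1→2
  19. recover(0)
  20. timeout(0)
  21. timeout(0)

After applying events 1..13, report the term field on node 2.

step 1 timeout(2): 2={cand,t=1,log=-}
step 2 deliver 2→1: 1={foll,t=1,log=-}
step 3 deliver 1→2: 2={lead,t=1,log=-}
step 4 propose(2,'s'): 2={lead,t=1,log=s}
step 5 deliver 2→1: 1={foll,t=1,log=s}
step 6 deliver 1→2: —
step 7 deliver 2→0: 0={foll,t=1,log=-}
step 8 deliver 0→2: —
step 9 timeout(0): 0={cand,t=2,log=-}
step 10 deliver 0→2: 2={foll,t=2,log=s}
step 11 deliver 2→0: —
step 12 deliver 0→1: 1={foll,t=2,log=s}
step 13 deliver 1→0: 0={lead,t=2,log=-}

2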